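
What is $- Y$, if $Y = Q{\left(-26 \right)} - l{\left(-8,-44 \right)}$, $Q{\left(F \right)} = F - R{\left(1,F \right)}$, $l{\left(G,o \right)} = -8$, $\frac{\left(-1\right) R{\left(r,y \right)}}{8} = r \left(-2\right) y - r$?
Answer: $-390$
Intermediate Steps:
$R{\left(r,y \right)} = 8 r + 16 r y$ ($R{\left(r,y \right)} = - 8 \left(r \left(-2\right) y - r\right) = - 8 \left(- 2 r y - r\right) = - 8 \left(- r - 2 r y\right) = 8 r + 16 r y$)
$Q{\left(F \right)} = -8 - 15 F$ ($Q{\left(F \right)} = F - 8 \cdot 1 \left(1 + 2 F\right) = F - \left(8 + 16 F\right) = -8 - 15 F$)
$Y = 390$ ($Y = \left(-8 - -390\right) - -8 = \left(-8 + 390\right) + 8 = 382 + 8 = 390$)
$- Y = \left(-1\right) 390 = -390$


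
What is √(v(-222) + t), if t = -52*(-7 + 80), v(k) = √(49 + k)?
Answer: √(-3796 + I*√173) ≈ 0.1067 + 61.612*I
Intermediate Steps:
t = -3796 (t = -52*73 = -3796)
√(v(-222) + t) = √(√(49 - 222) - 3796) = √(√(-173) - 3796) = √(I*√173 - 3796) = √(-3796 + I*√173)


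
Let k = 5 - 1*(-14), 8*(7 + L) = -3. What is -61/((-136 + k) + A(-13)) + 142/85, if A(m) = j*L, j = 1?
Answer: 36554/16915 ≈ 2.1610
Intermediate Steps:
L = -59/8 (L = -7 + (1/8)*(-3) = -7 - 3/8 = -59/8 ≈ -7.3750)
k = 19 (k = 5 + 14 = 19)
A(m) = -59/8 (A(m) = 1*(-59/8) = -59/8)
-61/((-136 + k) + A(-13)) + 142/85 = -61/((-136 + 19) - 59/8) + 142/85 = -61/(-117 - 59/8) + 142*(1/85) = -61/(-995/8) + 142/85 = -61*(-8/995) + 142/85 = 488/995 + 142/85 = 36554/16915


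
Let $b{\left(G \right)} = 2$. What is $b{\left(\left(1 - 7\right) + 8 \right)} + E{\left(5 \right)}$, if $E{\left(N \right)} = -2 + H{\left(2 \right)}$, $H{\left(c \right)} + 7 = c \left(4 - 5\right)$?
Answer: $-9$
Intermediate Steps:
$H{\left(c \right)} = -7 - c$ ($H{\left(c \right)} = -7 + c \left(4 - 5\right) = -7 + c \left(-1\right) = -7 - c$)
$E{\left(N \right)} = -11$ ($E{\left(N \right)} = -2 - 9 = -11$)
$b{\left(\left(1 - 7\right) + 8 \right)} + E{\left(5 \right)} = 2 - 11 = -9$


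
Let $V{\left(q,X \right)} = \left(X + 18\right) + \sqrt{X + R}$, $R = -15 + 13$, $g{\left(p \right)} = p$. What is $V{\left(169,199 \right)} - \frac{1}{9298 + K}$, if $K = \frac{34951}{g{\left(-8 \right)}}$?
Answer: $\frac{8556953}{39433} + \sqrt{197} \approx 231.04$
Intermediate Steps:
$R = -2$
$K = - \frac{34951}{8}$ ($K = \frac{34951}{-8} = 34951 \left(- \frac{1}{8}\right) = - \frac{34951}{8} \approx -4368.9$)
$V{\left(q,X \right)} = 18 + X + \sqrt{-2 + X}$ ($V{\left(q,X \right)} = \left(X + 18\right) + \sqrt{X - 2} = \left(18 + X\right) + \sqrt{-2 + X} = 18 + X + \sqrt{-2 + X}$)
$V{\left(169,199 \right)} - \frac{1}{9298 + K} = \left(18 + 199 + \sqrt{-2 + 199}\right) - \frac{1}{9298 - \frac{34951}{8}} = \left(18 + 199 + \sqrt{197}\right) - \frac{1}{\frac{39433}{8}} = \left(217 + \sqrt{197}\right) - \frac{8}{39433} = \frac{8556953}{39433} + \sqrt{197}$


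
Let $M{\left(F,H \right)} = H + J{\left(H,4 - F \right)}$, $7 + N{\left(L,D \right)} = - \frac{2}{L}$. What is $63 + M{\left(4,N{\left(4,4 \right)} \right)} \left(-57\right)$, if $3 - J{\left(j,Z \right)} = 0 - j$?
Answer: $747$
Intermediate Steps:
$N{\left(L,D \right)} = -7 - \frac{2}{L}$
$J{\left(j,Z \right)} = 3 + j$ ($J{\left(j,Z \right)} = 3 - \left(0 - j\right) = 3 - - j = 3 + j$)
$M{\left(F,H \right)} = 3 + 2 H$ ($M{\left(F,H \right)} = H + \left(3 + H\right) = 3 + 2 H$)
$63 + M{\left(4,N{\left(4,4 \right)} \right)} \left(-57\right) = 63 + \left(3 + 2 \left(-7 - \frac{2}{4}\right)\right) \left(-57\right) = 63 + \left(3 + 2 \left(-7 - \frac{1}{2}\right)\right) \left(-57\right) = 63 + \left(3 + 2 \left(- \frac{15}{2}\right)\right) \left(-57\right) = 63 + \left(3 - 15\right) \left(-57\right) = 63 - -684 = 63 + 684 = 747$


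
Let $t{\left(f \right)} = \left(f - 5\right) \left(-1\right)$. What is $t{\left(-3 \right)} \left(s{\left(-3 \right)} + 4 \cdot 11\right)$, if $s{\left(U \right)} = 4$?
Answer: $384$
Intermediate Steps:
$t{\left(f \right)} = 5 - f$ ($t{\left(f \right)} = \left(-5 + f\right) \left(-1\right) = 5 - f$)
$t{\left(-3 \right)} \left(s{\left(-3 \right)} + 4 \cdot 11\right) = \left(5 - -3\right) \left(4 + 4 \cdot 11\right) = \left(5 + 3\right) \left(4 + 44\right) = 8 \cdot 48 = 384$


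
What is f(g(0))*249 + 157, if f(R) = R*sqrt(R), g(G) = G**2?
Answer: 157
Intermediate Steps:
f(R) = R**(3/2)
f(g(0))*249 + 157 = (0**2)**(3/2)*249 + 157 = 0**(3/2)*249 + 157 = 0*249 + 157 = 0 + 157 = 157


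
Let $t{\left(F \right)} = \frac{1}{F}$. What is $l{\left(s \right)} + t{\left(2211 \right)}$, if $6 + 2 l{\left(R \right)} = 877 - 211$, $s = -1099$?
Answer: $\frac{729631}{2211} \approx 330.0$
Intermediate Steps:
$l{\left(R \right)} = 330$ ($l{\left(R \right)} = -3 + \frac{877 - 211}{2} = -3 + \frac{1}{2} \cdot 666 = -3 + 333 = 330$)
$l{\left(s \right)} + t{\left(2211 \right)} = 330 + \frac{1}{2211} = \frac{729631}{2211}$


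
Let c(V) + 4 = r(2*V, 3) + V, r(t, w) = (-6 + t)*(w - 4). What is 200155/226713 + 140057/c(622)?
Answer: -31628646541/140562060 ≈ -225.02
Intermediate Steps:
r(t, w) = (-6 + t)*(-4 + w)
c(V) = 2 - V (c(V) = -4 + ((24 - 6*3 - 8*V + (2*V)*3) + V) = -4 + ((24 - 18 - 8*V + 6*V) + V) = -4 + ((6 - 2*V) + V) = -4 + (6 - V) = 2 - V)
200155/226713 + 140057/c(622) = 200155/226713 + 140057/(2 - 1*622) = 200155*(1/226713) + 140057/(2 - 622) = 200155/226713 + 140057/(-620) = 200155/226713 + 140057*(-1/620) = 200155/226713 - 140057/620 = -31628646541/140562060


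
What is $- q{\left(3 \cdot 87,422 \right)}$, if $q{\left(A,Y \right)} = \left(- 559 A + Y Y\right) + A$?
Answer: $-32446$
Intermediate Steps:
$q{\left(A,Y \right)} = Y^{2} - 558 A$ ($q{\left(A,Y \right)} = \left(- 559 A + Y^{2}\right) + A = \left(Y^{2} - 559 A\right) + A = Y^{2} - 558 A$)
$- q{\left(3 \cdot 87,422 \right)} = - (422^{2} - 558 \cdot 3 \cdot 87) = - (178084 - 145638) = \left(-1\right) 32446 = -32446$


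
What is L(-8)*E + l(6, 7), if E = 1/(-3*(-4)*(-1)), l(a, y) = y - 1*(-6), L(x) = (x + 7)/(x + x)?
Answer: 2495/192 ≈ 12.995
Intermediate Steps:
L(x) = (7 + x)/(2*x) (L(x) = (7 + x)/((2*x)) = (7 + x)*(1/(2*x)) = (7 + x)/(2*x))
l(a, y) = 6 + y (l(a, y) = y + 6 = 6 + y)
E = -1/12 (E = 1/(12*(-1)) = 1/(-12) = -1/12 ≈ -0.083333)
L(-8)*E + l(6, 7) = ((½)*(7 - 8)/(-8))*(-1/12) + (6 + 7) = ((½)*(-⅛)*(-1))*(-1/12) + 13 = (1/16)*(-1/12) + 13 = -1/192 + 13 = 2495/192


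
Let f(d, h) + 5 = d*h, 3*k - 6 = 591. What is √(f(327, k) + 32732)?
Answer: 10*√978 ≈ 312.73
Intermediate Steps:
k = 199 (k = 2 + (⅓)*591 = 2 + 197 = 199)
f(d, h) = -5 + d*h
√(f(327, k) + 32732) = √((-5 + 327*199) + 32732) = √((-5 + 65073) + 32732) = √(65068 + 32732) = √97800 = 10*√978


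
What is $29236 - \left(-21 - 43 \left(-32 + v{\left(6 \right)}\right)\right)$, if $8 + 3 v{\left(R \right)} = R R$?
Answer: $\frac{84847}{3} \approx 28282.0$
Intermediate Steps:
$v{\left(R \right)} = - \frac{8}{3} + \frac{R^{2}}{3}$ ($v{\left(R \right)} = - \frac{8}{3} + \frac{R R}{3} = - \frac{8}{3} + \frac{R^{2}}{3}$)
$29236 - \left(-21 - 43 \left(-32 + v{\left(6 \right)}\right)\right) = 29236 - \left(-21 - 43 \left(-32 - \left(\frac{8}{3} - \frac{6^{2}}{3}\right)\right)\right) = 29236 - \left(-21 - 43 \left(-32 + \left(- \frac{8}{3} + \frac{1}{3} \cdot 36\right)\right)\right) = 29236 - \left(-21 - 43 \left(-32 + \left(- \frac{8}{3} + 12\right)\right)\right) = 29236 - \left(-21 - 43 \left(-32 + \frac{28}{3}\right)\right) = 29236 + \left(\left(7645 + 43 \left(- \frac{68}{3}\right)\right) - 7624\right) = 29236 + \left(\left(7645 - \frac{2924}{3}\right) - 7624\right) = 29236 + \left(\frac{20011}{3} - 7624\right) = 29236 - \frac{2861}{3} = \frac{84847}{3}$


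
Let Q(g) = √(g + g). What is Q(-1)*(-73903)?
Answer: -73903*I*√2 ≈ -1.0451e+5*I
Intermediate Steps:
Q(g) = √2*√g (Q(g) = √(2*g) = √2*√g)
Q(-1)*(-73903) = (√2*√(-1))*(-73903) = (√2*I)*(-73903) = (I*√2)*(-73903) = -73903*I*√2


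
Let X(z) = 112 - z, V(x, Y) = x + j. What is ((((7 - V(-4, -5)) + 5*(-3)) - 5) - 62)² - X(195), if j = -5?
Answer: 4439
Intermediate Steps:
V(x, Y) = -5 + x (V(x, Y) = x - 5 = -5 + x)
((((7 - V(-4, -5)) + 5*(-3)) - 5) - 62)² - X(195) = ((((7 - (-5 - 4)) + 5*(-3)) - 5) - 62)² - (112 - 1*195) = ((((7 - 1*(-9)) - 15) - 5) - 62)² - (112 - 195) = ((((7 + 9) - 15) - 5) - 62)² - 1*(-83) = (((16 - 15) - 5) - 62)² + 83 = ((1 - 5) - 62)² + 83 = (-4 - 62)² + 83 = (-66)² + 83 = 4356 + 83 = 4439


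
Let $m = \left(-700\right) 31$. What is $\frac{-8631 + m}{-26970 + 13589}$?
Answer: $\frac{30331}{13381} \approx 2.2667$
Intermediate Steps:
$m = -21700$
$\frac{-8631 + m}{-26970 + 13589} = \frac{-8631 - 21700}{-26970 + 13589} = - \frac{30331}{-13381} = \left(-30331\right) \left(- \frac{1}{13381}\right) = \frac{30331}{13381}$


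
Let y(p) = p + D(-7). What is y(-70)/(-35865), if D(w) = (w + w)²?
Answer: -14/3985 ≈ -0.0035132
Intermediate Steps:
D(w) = 4*w² (D(w) = (2*w)² = 4*w²)
y(p) = 196 + p (y(p) = p + 4*(-7)² = p + 4*49 = p + 196 = 196 + p)
y(-70)/(-35865) = (196 - 70)/(-35865) = 126*(-1/35865) = -14/3985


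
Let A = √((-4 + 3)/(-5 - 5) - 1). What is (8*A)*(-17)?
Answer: -204*I*√10/5 ≈ -129.02*I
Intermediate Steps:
A = 3*I*√10/10 (A = √(-1/(-10) - 1) = √(-1*(-⅒) - 1) = √(⅒ - 1) = √(-9/10) = 3*I*√10/10 ≈ 0.94868*I)
(8*A)*(-17) = (8*(3*I*√10/10))*(-17) = (12*I*√10/5)*(-17) = -204*I*√10/5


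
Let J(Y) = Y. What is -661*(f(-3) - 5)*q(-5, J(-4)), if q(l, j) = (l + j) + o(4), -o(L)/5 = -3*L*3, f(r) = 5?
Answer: 0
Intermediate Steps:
o(L) = 45*L (o(L) = -5*(-3*L)*3 = -(-45)*L = 45*L)
q(l, j) = 180 + j + l (q(l, j) = (l + j) + 45*4 = (j + l) + 180 = 180 + j + l)
-661*(f(-3) - 5)*q(-5, J(-4)) = -661*(5 - 5)*(180 - 4 - 5) = -0*171 = -661*0 = 0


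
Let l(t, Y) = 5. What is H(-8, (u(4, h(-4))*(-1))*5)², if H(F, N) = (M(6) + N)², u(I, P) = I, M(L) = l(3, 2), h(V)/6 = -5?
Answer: 50625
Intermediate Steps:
h(V) = -30 (h(V) = 6*(-5) = -30)
M(L) = 5
H(F, N) = (5 + N)²
H(-8, (u(4, h(-4))*(-1))*5)² = ((5 + (4*(-1))*5)²)² = ((5 - 4*5)²)² = ((5 - 20)²)² = ((-15)²)² = 225² = 50625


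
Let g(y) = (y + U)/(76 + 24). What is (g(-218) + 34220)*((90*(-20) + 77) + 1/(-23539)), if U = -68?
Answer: -34694210763593/588475 ≈ -5.8956e+7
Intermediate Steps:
g(y) = -17/25 + y/100 (g(y) = (y - 68)/(76 + 24) = (-68 + y)/100 = (-68 + y)*(1/100) = -17/25 + y/100)
(g(-218) + 34220)*((90*(-20) + 77) + 1/(-23539)) = ((-17/25 + (1/100)*(-218)) + 34220)*((90*(-20) + 77) + 1/(-23539)) = ((-17/25 - 109/50) + 34220)*((-1800 + 77) - 1/23539) = (-143/50 + 34220)*(-1723 - 1/23539) = (1710857/50)*(-40557698/23539) = -34694210763593/588475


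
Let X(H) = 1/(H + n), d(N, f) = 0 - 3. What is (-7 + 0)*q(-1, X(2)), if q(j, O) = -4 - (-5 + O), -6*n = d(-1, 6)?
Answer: -21/5 ≈ -4.2000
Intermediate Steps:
d(N, f) = -3
n = 1/2 (n = -1/6*(-3) = 1/2 ≈ 0.50000)
X(H) = 1/(1/2 + H) (X(H) = 1/(H + 1/2) = 1/(1/2 + H))
q(j, O) = 1 - O (q(j, O) = -4 + (5 - O) = 1 - O)
(-7 + 0)*q(-1, X(2)) = (-7 + 0)*(1 - 2/(1 + 2*2)) = -7*(1 - 2/(1 + 4)) = -7*(1 - 2/5) = -7*3/5 = -21/5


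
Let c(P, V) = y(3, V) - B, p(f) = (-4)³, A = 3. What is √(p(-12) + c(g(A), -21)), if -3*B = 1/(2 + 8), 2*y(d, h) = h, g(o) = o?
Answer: I*√16755/15 ≈ 8.6294*I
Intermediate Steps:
y(d, h) = h/2
p(f) = -64
B = -1/30 (B = -1/(3*(2 + 8)) = -⅓/10 = -⅓*⅒ = -1/30 ≈ -0.033333)
c(P, V) = 1/30 + V/2 (c(P, V) = V/2 - 1*(-1/30) = V/2 + 1/30 = 1/30 + V/2)
√(p(-12) + c(g(A), -21)) = √(-64 + (1/30 + (½)*(-21))) = √(-64 + (1/30 - 21/2)) = √(-64 - 157/15) = √(-1117/15) = I*√16755/15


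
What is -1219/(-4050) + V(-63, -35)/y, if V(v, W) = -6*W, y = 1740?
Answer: 24763/58725 ≈ 0.42168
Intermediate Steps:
-1219/(-4050) + V(-63, -35)/y = -1219/(-4050) - 6*(-35)/1740 = -1219*(-1/4050) + 210*(1/1740) = 1219/4050 + 7/58 = 24763/58725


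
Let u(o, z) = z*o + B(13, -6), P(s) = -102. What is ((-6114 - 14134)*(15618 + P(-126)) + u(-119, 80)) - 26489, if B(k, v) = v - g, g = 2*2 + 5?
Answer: -314203992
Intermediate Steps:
g = 9 (g = 4 + 5 = 9)
B(k, v) = -9 + v (B(k, v) = v - 1*9 = v - 9 = -9 + v)
u(o, z) = -15 + o*z (u(o, z) = z*o + (-9 - 6) = o*z - 15 = -15 + o*z)
((-6114 - 14134)*(15618 + P(-126)) + u(-119, 80)) - 26489 = ((-6114 - 14134)*(15618 - 102) + (-15 - 119*80)) - 26489 = (-20248*15516 + (-15 - 9520)) - 26489 = (-314167968 - 9535) - 26489 = -314177503 - 26489 = -314203992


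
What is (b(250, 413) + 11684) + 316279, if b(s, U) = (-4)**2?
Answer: 327979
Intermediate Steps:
b(s, U) = 16
(b(250, 413) + 11684) + 316279 = (16 + 11684) + 316279 = 11700 + 316279 = 327979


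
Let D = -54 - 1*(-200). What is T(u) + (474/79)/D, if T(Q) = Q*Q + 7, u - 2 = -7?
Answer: 2339/73 ≈ 32.041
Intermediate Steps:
D = 146 (D = -54 + 200 = 146)
u = -5 (u = 2 - 7 = -5)
T(Q) = 7 + Q² (T(Q) = Q² + 7 = 7 + Q²)
T(u) + (474/79)/D = (7 + (-5)²) + (474/79)/146 = (7 + 25) + (474*(1/79))*(1/146) = 32 + 6*(1/146) = 32 + 3/73 = 2339/73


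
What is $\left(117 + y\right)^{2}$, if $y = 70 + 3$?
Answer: $36100$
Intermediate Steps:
$y = 73$
$\left(117 + y\right)^{2} = \left(117 + 73\right)^{2} = 190^{2} = 36100$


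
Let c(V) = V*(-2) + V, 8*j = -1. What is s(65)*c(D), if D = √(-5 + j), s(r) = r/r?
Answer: -I*√82/4 ≈ -2.2638*I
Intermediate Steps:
j = -⅛ (j = (⅛)*(-1) = -⅛ ≈ -0.12500)
s(r) = 1
D = I*√82/4 (D = √(-5 - ⅛) = √(-41/8) = I*√82/4 ≈ 2.2638*I)
c(V) = -V (c(V) = -2*V + V = -V)
s(65)*c(D) = 1*(-I*√82/4) = -I*√82/4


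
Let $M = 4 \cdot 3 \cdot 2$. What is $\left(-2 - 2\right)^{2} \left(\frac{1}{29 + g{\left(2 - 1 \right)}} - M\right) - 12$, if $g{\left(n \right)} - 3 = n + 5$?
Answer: $- \frac{7516}{19} \approx -395.58$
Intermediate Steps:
$M = 24$ ($M = 12 \cdot 2 = 24$)
$g{\left(n \right)} = 8 + n$ ($g{\left(n \right)} = 3 + \left(n + 5\right) = 3 + \left(5 + n\right) = 8 + n$)
$\left(-2 - 2\right)^{2} \left(\frac{1}{29 + g{\left(2 - 1 \right)}} - M\right) - 12 = \left(-2 - 2\right)^{2} \left(\frac{1}{29 + \left(8 + \left(2 - 1\right)\right)} - 24\right) - 12 = \left(-4\right)^{2} \left(\frac{1}{29 + \left(8 + 1\right)} - 24\right) - 12 = 16 \left(\frac{1}{29 + 9} - 24\right) - 12 = 16 \left(\frac{1}{38} - 24\right) - 12 = 16 \left(- \frac{911}{38}\right) - 12 = - \frac{7288}{19} - 12 = - \frac{7516}{19}$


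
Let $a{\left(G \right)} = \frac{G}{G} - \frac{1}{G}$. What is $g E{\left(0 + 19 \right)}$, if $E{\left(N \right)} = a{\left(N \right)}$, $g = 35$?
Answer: $\frac{630}{19} \approx 33.158$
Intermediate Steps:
$a{\left(G \right)} = 1 - \frac{1}{G}$
$E{\left(N \right)} = \frac{-1 + N}{N}$
$g E{\left(0 + 19 \right)} = 35 \frac{-1 + \left(0 + 19\right)}{0 + 19} = 35 \frac{-1 + 19}{19} = 35 \cdot \frac{1}{19} \cdot 18 = 35 \cdot \frac{18}{19} = \frac{630}{19}$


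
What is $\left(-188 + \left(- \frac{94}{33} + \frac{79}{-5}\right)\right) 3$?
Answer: $- \frac{34097}{55} \approx -619.95$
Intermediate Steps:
$\left(-188 + \left(- \frac{94}{33} + \frac{79}{-5}\right)\right) 3 = \left(-188 + \left(\left(-94\right) \frac{1}{33} + 79 \left(- \frac{1}{5}\right)\right)\right) 3 = \left(-188 - \frac{3077}{165}\right) 3 = \left(- \frac{34097}{165}\right) 3 = - \frac{34097}{55}$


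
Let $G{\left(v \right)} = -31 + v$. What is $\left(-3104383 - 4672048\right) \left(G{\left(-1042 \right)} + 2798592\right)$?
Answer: $-21754713474689$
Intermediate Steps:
$\left(-3104383 - 4672048\right) \left(G{\left(-1042 \right)} + 2798592\right) = \left(-3104383 - 4672048\right) \left(\left(-31 - 1042\right) + 2798592\right) = - 7776431 \left(-1073 + 2798592\right) = \left(-7776431\right) 2797519 = -21754713474689$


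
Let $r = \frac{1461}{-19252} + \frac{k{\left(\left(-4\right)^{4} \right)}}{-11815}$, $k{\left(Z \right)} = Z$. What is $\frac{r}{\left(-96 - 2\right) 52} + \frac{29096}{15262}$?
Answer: $\frac{1297189125725329}{680420045337760} \approx 1.9065$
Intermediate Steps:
$r = - \frac{22190227}{227462380}$ ($r = \frac{1461}{-19252} + \frac{\left(-4\right)^{4}}{-11815} = 1461 \left(- \frac{1}{19252}\right) + 256 \left(- \frac{1}{11815}\right) = - \frac{1461}{19252} - \frac{256}{11815} = - \frac{22190227}{227462380} \approx -0.097556$)
$\frac{r}{\left(-96 - 2\right) 52} + \frac{29096}{15262} = - \frac{22190227}{227462380 \left(-96 - 2\right) 52} + \frac{29096}{15262} = - \frac{22190227}{227462380 \left(\left(-98\right) 52\right)} + 29096 \cdot \frac{1}{15262} = - \frac{22190227}{227462380 \left(-5096\right)} + \frac{14548}{7631} = \left(- \frac{22190227}{227462380}\right) \left(- \frac{1}{5096}\right) + \frac{14548}{7631} = \frac{22190227}{1159148288480} + \frac{14548}{7631} = \frac{1297189125725329}{680420045337760}$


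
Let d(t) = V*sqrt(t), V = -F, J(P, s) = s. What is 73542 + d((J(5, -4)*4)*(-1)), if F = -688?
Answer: 76294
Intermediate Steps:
V = 688 (V = -1*(-688) = 688)
d(t) = 688*sqrt(t)
73542 + d((J(5, -4)*4)*(-1)) = 73542 + 688*sqrt(-4*4*(-1)) = 73542 + 688*sqrt(-16*(-1)) = 73542 + 688*sqrt(16) = 73542 + 688*4 = 73542 + 2752 = 76294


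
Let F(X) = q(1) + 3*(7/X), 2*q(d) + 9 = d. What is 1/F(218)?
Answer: -218/851 ≈ -0.25617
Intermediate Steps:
q(d) = -9/2 + d/2
F(X) = -4 + 21/X (F(X) = (-9/2 + (½)*1) + 3*(7/X) = (-9/2 + ½) + 21/X = -4 + 21/X)
1/F(218) = 1/(-4 + 21/218) = 1/(-851/218) = -218/851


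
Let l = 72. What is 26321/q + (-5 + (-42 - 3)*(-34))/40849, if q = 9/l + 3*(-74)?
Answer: -8598785357/72506975 ≈ -118.59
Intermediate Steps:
q = -1775/8 (q = 9/72 + 3*(-74) = 9*(1/72) - 222 = ⅛ - 222 = -1775/8 ≈ -221.88)
26321/q + (-5 + (-42 - 3)*(-34))/40849 = 26321/(-1775/8) + (-5 + (-42 - 3)*(-34))/40849 = 26321*(-8/1775) + (-5 - 45*(-34))*(1/40849) = -210568/1775 + (-5 + 1530)*(1/40849) = -210568/1775 + 1525*(1/40849) = -210568/1775 + 1525/40849 = -8598785357/72506975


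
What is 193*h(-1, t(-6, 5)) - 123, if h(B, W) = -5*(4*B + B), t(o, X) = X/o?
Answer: 4702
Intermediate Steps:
h(B, W) = -25*B
193*h(-1, t(-6, 5)) - 123 = 193*(-25*(-1)) - 123 = 193*25 - 123 = 4825 - 123 = 4702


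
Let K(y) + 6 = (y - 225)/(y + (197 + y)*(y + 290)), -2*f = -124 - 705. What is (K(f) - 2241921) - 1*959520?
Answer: -5522063878897/1724865 ≈ -3.2014e+6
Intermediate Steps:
f = 829/2 (f = -(-124 - 705)/2 = -½*(-829) = 829/2 ≈ 414.50)
K(y) = -6 + (-225 + y)/(y + (197 + y)*(290 + y)) (K(y) = -6 + (y - 225)/(y + (197 + y)*(y + 290)) = -6 + (-225 + y)/(y + (197 + y)*(290 + y)))
(K(f) - 2241921) - 1*959520 = ((-343005 - 2927*829/2 - 6*(829/2)²)/(57130 + (829/2)² + 488*(829/2)) - 2241921) - 1*959520 = ((-343005 - 2426483/2 - 6*687241/4)/(57130 + 687241/4 + 202276) - 2241921) - 959520 = ((-343005 - 2426483/2 - 2061723/2)/(1724865/4) - 2241921) - 959520 = ((4/1724865)*(-2587108) - 2241921) - 959520 = (-10348432/1724865 - 2241921) - 959520 = -3867021414097/1724865 - 959520 = -5522063878897/1724865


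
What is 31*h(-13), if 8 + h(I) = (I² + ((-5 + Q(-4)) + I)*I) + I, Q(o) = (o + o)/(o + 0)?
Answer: 11036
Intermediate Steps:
Q(o) = 2 (Q(o) = (2*o)/o = 2)
h(I) = -8 + I + I² + I*(-3 + I) (h(I) = -8 + ((I² + ((-5 + 2) + I)*I) + I) = -8 + ((I² + (-3 + I)*I) + I) = -8 + ((I² + I*(-3 + I)) + I) = -8 + (I + I² + I*(-3 + I)) = -8 + I + I² + I*(-3 + I))
31*h(-13) = 31*(-8 - 2*(-13) + 2*(-13)²) = 31*(-8 + 26 + 2*169) = 31*(-8 + 26 + 338) = 31*356 = 11036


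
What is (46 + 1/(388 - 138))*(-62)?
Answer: -356531/125 ≈ -2852.2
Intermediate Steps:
(46 + 1/(388 - 138))*(-62) = (46 + 1/250)*(-62) = (11501/250)*(-62) = -356531/125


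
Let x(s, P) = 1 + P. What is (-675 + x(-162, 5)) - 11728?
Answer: -12397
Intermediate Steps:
(-675 + x(-162, 5)) - 11728 = (-675 + (1 + 5)) - 11728 = (-675 + 6) - 11728 = -669 - 11728 = -12397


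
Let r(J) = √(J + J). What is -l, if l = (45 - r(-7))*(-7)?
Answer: 315 - 7*I*√14 ≈ 315.0 - 26.192*I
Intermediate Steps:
r(J) = √2*√J (r(J) = √(2*J) = √2*√J)
l = -315 + 7*I*√14 (l = (45 - √2*√(-7))*(-7) = (45 - √2*I*√7)*(-7) = (45 - I*√14)*(-7) = -315 + 7*I*√14 ≈ -315.0 + 26.192*I)
-l = -(-315 + 7*I*√14) = 315 - 7*I*√14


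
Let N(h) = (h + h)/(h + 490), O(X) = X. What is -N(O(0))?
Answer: 0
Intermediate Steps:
N(h) = 2*h/(490 + h) (N(h) = (2*h)/(490 + h) = 2*h/(490 + h))
-N(O(0)) = -2*0/(490 + 0) = -2*0/490 = -1*0 = 0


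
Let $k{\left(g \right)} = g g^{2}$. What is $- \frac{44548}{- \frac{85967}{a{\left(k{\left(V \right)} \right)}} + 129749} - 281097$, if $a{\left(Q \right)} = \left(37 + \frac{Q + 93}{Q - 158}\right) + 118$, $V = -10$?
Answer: $- \frac{133703553742195}{475648583} \approx -2.811 \cdot 10^{5}$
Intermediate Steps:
$k{\left(g \right)} = g^{3}$
$a{\left(Q \right)} = 155 + \frac{93 + Q}{-158 + Q}$ ($a{\left(Q \right)} = \left(37 + \frac{93 + Q}{-158 + Q}\right) + 118 = 155 + \frac{93 + Q}{-158 + Q}$)
$- \frac{44548}{- \frac{85967}{a{\left(k{\left(V \right)} \right)}} + 129749} - 281097 = - \frac{44548}{- \frac{85967}{\frac{1}{-158 + \left(-10\right)^{3}} \left(-24397 + 156 \left(-10\right)^{3}\right)} + 129749} - 281097 = - \frac{44548}{- \frac{85967}{\frac{1}{-158 - 1000} \left(-24397 + 156 \left(-1000\right)\right)} + 129749} - 281097 = - \frac{44548}{- \frac{85967}{\frac{1}{-1158} \left(-24397 - 156000\right)} + 129749} - 281097 = - \frac{44548}{- \frac{85967}{\left(- \frac{1}{1158}\right) \left(-180397\right)} + 129749} - 281097 = - \frac{44548}{- \frac{85967}{\frac{180397}{1158}} + 129749} - 281097 = - \frac{44548}{\left(-85967\right) \frac{1158}{180397} + 129749} - 281097 = - \frac{44548}{- \frac{14221398}{25771} + 129749} - 281097 = - \frac{44548}{\frac{3329540081}{25771}} - 281097 = \left(-44548\right) \frac{25771}{3329540081} - 281097 = - \frac{164006644}{475648583} - 281097 = - \frac{133703553742195}{475648583}$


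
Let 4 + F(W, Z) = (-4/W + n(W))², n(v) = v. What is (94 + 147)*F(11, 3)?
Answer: 3182405/121 ≈ 26301.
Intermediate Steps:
F(W, Z) = -4 + (W - 4/W)² (F(W, Z) = -4 + (-4/W + W)² = -4 + (W - 4/W)²)
(94 + 147)*F(11, 3) = (94 + 147)*(-12 + 11² + 16/11²) = 241*(-12 + 121 + 16*(1/121)) = 241*(-12 + 121 + 16/121) = 241*(13205/121) = 3182405/121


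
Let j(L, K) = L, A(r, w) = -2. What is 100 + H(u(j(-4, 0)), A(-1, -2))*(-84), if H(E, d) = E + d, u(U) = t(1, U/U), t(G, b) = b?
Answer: 184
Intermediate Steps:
u(U) = 1 (u(U) = U/U = 1)
100 + H(u(j(-4, 0)), A(-1, -2))*(-84) = 100 + (1 - 2)*(-84) = 100 - 1*(-84) = 100 + 84 = 184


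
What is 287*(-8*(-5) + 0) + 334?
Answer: 11814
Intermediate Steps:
287*(-8*(-5) + 0) + 334 = 287*(40 + 0) + 334 = 287*40 + 334 = 11480 + 334 = 11814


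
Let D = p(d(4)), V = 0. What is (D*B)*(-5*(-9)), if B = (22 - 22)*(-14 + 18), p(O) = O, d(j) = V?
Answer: 0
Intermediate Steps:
d(j) = 0
D = 0
B = 0 (B = 0*4 = 0)
(D*B)*(-5*(-9)) = (0*0)*(-5*(-9)) = 0*45 = 0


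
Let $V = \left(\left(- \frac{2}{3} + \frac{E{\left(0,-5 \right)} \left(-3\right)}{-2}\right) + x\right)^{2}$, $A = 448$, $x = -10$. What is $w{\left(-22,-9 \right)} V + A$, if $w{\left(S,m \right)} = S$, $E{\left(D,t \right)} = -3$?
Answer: $- \frac{83027}{18} \approx -4612.6$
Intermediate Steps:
$V = \frac{8281}{36}$ ($V = \left(\left(- \frac{2}{3} + \frac{\left(-3\right) \left(-3\right)}{-2}\right) - 10\right)^{2} = \left(\left(\left(-2\right) \frac{1}{3} + 9 \left(- \frac{1}{2}\right)\right) - 10\right)^{2} = \left(\left(- \frac{2}{3} - \frac{9}{2}\right) - 10\right)^{2} = \left(- \frac{31}{6} - 10\right)^{2} = \left(- \frac{91}{6}\right)^{2} = \frac{8281}{36} \approx 230.03$)
$w{\left(-22,-9 \right)} V + A = \left(-22\right) \frac{8281}{36} + 448 = - \frac{91091}{18} + 448 = - \frac{83027}{18}$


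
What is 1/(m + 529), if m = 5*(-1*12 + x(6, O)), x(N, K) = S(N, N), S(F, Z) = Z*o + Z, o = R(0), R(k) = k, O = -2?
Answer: 1/499 ≈ 0.0020040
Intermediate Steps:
o = 0
S(F, Z) = Z (S(F, Z) = Z*0 + Z = 0 + Z = Z)
x(N, K) = N
m = -30 (m = 5*(-1*12 + 6) = 5*(-12 + 6) = 5*(-6) = -30)
1/(m + 529) = 1/(-30 + 529) = 1/499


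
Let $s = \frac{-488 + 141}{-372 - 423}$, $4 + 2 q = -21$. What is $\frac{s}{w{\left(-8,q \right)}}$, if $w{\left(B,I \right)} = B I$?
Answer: $\frac{347}{79500} \approx 0.0043648$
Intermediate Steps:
$q = - \frac{25}{2}$ ($q = -2 + \frac{1}{2} \left(-21\right) = -2 - \frac{21}{2} = - \frac{25}{2} \approx -12.5$)
$s = \frac{347}{795}$ ($s = - \frac{347}{-795} = \left(-347\right) \left(- \frac{1}{795}\right) = \frac{347}{795} \approx 0.43648$)
$\frac{s}{w{\left(-8,q \right)}} = \frac{347}{795 \left(\left(-8\right) \left(- \frac{25}{2}\right)\right)} = \frac{347}{795 \cdot 100} = \frac{347}{795} \cdot \frac{1}{100} = \frac{347}{79500}$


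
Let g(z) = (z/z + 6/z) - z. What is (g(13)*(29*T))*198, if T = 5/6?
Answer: -717750/13 ≈ -55212.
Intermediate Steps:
g(z) = 1 - z + 6/z (g(z) = (1 + 6/z) - z = 1 - z + 6/z)
T = ⅚ (T = 5*(⅙) = ⅚ ≈ 0.83333)
(g(13)*(29*T))*198 = ((1 - 1*13 + 6/13)*(29*(⅚)))*198 = ((1 - 13 + 6*(1/13))*(145/6))*198 = ((1 - 13 + 6/13)*(145/6))*198 = -150/13*145/6*198 = -3625/13*198 = -717750/13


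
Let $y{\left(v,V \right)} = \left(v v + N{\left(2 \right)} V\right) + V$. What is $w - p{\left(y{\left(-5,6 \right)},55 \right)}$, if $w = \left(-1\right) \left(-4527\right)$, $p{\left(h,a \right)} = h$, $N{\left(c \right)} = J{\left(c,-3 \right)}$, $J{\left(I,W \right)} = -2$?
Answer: $4508$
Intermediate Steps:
$N{\left(c \right)} = -2$
$y{\left(v,V \right)} = v^{2} - V$ ($y{\left(v,V \right)} = \left(v v - 2 V\right) + V = \left(v^{2} - 2 V\right) + V = v^{2} - V$)
$w = 4527$
$w - p{\left(y{\left(-5,6 \right)},55 \right)} = 4527 - \left(\left(-5\right)^{2} - 6\right) = 4527 - \left(25 - 6\right) = 4527 - 19 = 4508$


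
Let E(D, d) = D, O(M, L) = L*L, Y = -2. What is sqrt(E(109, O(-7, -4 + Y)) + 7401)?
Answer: sqrt(7510) ≈ 86.660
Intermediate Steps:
O(M, L) = L**2
sqrt(E(109, O(-7, -4 + Y)) + 7401) = sqrt(109 + 7401) = sqrt(7510)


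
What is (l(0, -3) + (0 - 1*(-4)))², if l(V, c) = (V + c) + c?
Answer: 4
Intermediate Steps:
l(V, c) = V + 2*c
(l(0, -3) + (0 - 1*(-4)))² = ((0 + 2*(-3)) + (0 - 1*(-4)))² = ((0 - 6) + (0 + 4))² = (-6 + 4)² = (-2)² = 4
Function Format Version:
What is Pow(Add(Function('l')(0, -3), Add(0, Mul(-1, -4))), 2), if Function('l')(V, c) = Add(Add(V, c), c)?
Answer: 4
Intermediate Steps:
Function('l')(V, c) = Add(V, Mul(2, c))
Pow(Add(Function('l')(0, -3), Add(0, Mul(-1, -4))), 2) = Pow(Add(Add(0, Mul(2, -3)), Add(0, Mul(-1, -4))), 2) = Pow(Add(Add(0, -6), Add(0, 4)), 2) = Pow(Add(-6, 4), 2) = Pow(-2, 2) = 4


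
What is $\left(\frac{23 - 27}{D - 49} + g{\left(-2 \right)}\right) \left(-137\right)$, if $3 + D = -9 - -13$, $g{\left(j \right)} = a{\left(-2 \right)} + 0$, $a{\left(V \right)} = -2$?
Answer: $\frac{3151}{12} \approx 262.58$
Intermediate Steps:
$g{\left(j \right)} = -2$ ($g{\left(j \right)} = -2 + 0 = -2$)
$D = 1$ ($D = -3 - -4 = -3 + \left(-9 + 13\right) = -3 + 4 = 1$)
$\left(\frac{23 - 27}{D - 49} + g{\left(-2 \right)}\right) \left(-137\right) = \left(\frac{23 - 27}{1 - 49} - 2\right) \left(-137\right) = \left(- \frac{4}{-48} - 2\right) \left(-137\right) = \left(\left(-4\right) \left(- \frac{1}{48}\right) - 2\right) \left(-137\right) = \left(\frac{1}{12} - 2\right) \left(-137\right) = \left(- \frac{23}{12}\right) \left(-137\right) = \frac{3151}{12}$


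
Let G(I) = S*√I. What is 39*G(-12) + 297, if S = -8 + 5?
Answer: 297 - 234*I*√3 ≈ 297.0 - 405.3*I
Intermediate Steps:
S = -3
G(I) = -3*√I
39*G(-12) + 297 = 39*(-6*I*√3) + 297 = -234*I*√3 + 297 = 297 - 234*I*√3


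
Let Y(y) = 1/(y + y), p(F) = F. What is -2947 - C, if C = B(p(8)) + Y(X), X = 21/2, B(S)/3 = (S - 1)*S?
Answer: -65416/21 ≈ -3115.0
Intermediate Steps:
B(S) = 3*S*(-1 + S) (B(S) = 3*((S - 1)*S) = 3*((-1 + S)*S) = 3*(S*(-1 + S)) = 3*S*(-1 + S))
X = 21/2 (X = 21*(½) = 21/2 ≈ 10.500)
Y(y) = 1/(2*y)
C = 3529/21 (C = 3*8*(-1 + 8) + 1/(2*(21/2)) = 3*8*7 + (½)*(2/21) = 168 + 1/21 = 3529/21 ≈ 168.05)
-2947 - C = -2947 - 1*3529/21 = -2947 - 3529/21 = -65416/21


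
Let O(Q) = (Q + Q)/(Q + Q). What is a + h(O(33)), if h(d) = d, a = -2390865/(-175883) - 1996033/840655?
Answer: 95088487779/7781943335 ≈ 12.219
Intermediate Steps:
O(Q) = 1 (O(Q) = (2*Q)/((2*Q)) = (2*Q)*(1/(2*Q)) = 1)
a = 87306544444/7781943335 (a = -2390865*(-1/175883) - 1996033*1/840655 = 125835/9257 - 1996033/840655 = 87306544444/7781943335 ≈ 11.219)
a + h(O(33)) = 87306544444/7781943335 + 1 = 95088487779/7781943335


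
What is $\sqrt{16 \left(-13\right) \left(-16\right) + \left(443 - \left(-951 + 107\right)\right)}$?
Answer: $\sqrt{4615} \approx 67.934$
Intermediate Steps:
$\sqrt{16 \left(-13\right) \left(-16\right) + \left(443 - \left(-951 + 107\right)\right)} = \sqrt{\left(-208\right) \left(-16\right) + \left(443 - -844\right)} = \sqrt{3328 + \left(443 + 844\right)} = \sqrt{3328 + 1287} = \sqrt{4615}$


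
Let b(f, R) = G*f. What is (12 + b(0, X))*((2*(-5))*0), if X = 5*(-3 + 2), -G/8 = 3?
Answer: 0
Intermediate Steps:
G = -24 (G = -8*3 = -24)
X = -5 (X = 5*(-1) = -5)
b(f, R) = -24*f
(12 + b(0, X))*((2*(-5))*0) = (12 - 24*0)*((2*(-5))*0) = (12 + 0)*(-10*0) = 12*0 = 0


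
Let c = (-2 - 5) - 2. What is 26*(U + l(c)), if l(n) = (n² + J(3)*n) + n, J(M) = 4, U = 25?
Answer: 1586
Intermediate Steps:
c = -9 (c = -7 - 2 = -9)
l(n) = n² + 5*n (l(n) = (n² + 4*n) + n = n² + 5*n)
26*(U + l(c)) = 26*(25 - 9*(5 - 9)) = 26*(25 - 9*(-4)) = 26*(25 + 36) = 26*61 = 1586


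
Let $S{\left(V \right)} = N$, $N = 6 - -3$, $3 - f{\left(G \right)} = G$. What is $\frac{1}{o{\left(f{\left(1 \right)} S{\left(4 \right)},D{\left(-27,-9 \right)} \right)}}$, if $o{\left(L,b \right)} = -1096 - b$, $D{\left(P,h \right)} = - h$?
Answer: $- \frac{1}{1105} \approx -0.00090498$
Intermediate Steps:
$f{\left(G \right)} = 3 - G$
$N = 9$ ($N = 6 + 3 = 9$)
$S{\left(V \right)} = 9$
$\frac{1}{o{\left(f{\left(1 \right)} S{\left(4 \right)},D{\left(-27,-9 \right)} \right)}} = \frac{1}{-1096 - \left(-1\right) \left(-9\right)} = \frac{1}{-1096 - 9} = \frac{1}{-1105} = - \frac{1}{1105}$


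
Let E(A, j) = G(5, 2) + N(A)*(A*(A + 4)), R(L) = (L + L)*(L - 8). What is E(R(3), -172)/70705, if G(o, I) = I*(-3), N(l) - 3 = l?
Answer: -21066/70705 ≈ -0.29794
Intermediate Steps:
N(l) = 3 + l
G(o, I) = -3*I
R(L) = 2*L*(-8 + L) (R(L) = (2*L)*(-8 + L) = 2*L*(-8 + L))
E(A, j) = -6 + A*(3 + A)*(4 + A) (E(A, j) = -3*2 + (3 + A)*(A*(A + 4)) = -6 + (3 + A)*(A*(4 + A)) = -6 + A*(3 + A)*(4 + A))
E(R(3), -172)/70705 = (-6 + (2*3*(-8 + 3))**3 + 7*(2*3*(-8 + 3))**2 + 12*(2*3*(-8 + 3)))/70705 = (-6 + (2*3*(-5))**3 + 7*(2*3*(-5))**2 + 12*(2*3*(-5)))*(1/70705) = (-6 + (-30)**3 + 7*(-30)**2 + 12*(-30))*(1/70705) = (-6 - 27000 + 7*900 - 360)*(1/70705) = (-6 - 27000 + 6300 - 360)*(1/70705) = -21066*1/70705 = -21066/70705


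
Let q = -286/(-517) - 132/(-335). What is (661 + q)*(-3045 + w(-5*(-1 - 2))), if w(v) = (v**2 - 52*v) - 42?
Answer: -37958231478/15745 ≈ -2.4108e+6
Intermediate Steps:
w(v) = -42 + v**2 - 52*v
q = 14914/15745 (q = -286*(-1/517) - 132*(-1/335) = 26/47 + 132/335 = 14914/15745 ≈ 0.94722)
(661 + q)*(-3045 + w(-5*(-1 - 2))) = (661 + 14914/15745)*(-3045 + (-42 + (-5*(-1 - 2))**2 - (-260)*(-1 - 2))) = 10422359*(-3045 + (-42 + (-5*(-3))**2 - (-260)*(-3)))/15745 = 10422359*(-3045 + (-42 + 15**2 - 52*15))/15745 = 10422359*(-3045 + (-42 + 225 - 780))/15745 = 10422359*(-3045 - 597)/15745 = (10422359/15745)*(-3642) = -37958231478/15745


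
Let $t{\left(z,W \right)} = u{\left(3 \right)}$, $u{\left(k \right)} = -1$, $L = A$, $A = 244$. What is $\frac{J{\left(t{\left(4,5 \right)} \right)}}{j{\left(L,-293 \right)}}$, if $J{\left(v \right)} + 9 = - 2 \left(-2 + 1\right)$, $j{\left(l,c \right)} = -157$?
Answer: $\frac{7}{157} \approx 0.044586$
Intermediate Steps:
$L = 244$
$t{\left(z,W \right)} = -1$
$J{\left(v \right)} = -7$ ($J{\left(v \right)} = -9 - 2 \left(-2 + 1\right) = -9 - -2 = -9 + 2 = -7$)
$\frac{J{\left(t{\left(4,5 \right)} \right)}}{j{\left(L,-293 \right)}} = - \frac{7}{-157} = \left(-7\right) \left(- \frac{1}{157}\right) = \frac{7}{157}$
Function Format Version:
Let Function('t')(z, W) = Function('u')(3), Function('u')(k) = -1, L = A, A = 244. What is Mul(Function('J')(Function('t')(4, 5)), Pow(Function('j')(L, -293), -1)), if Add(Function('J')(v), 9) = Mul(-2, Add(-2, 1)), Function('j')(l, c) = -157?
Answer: Rational(7, 157) ≈ 0.044586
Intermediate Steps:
L = 244
Function('t')(z, W) = -1
Function('J')(v) = -7 (Function('J')(v) = Add(-9, Mul(-2, Add(-2, 1))) = Add(-9, Mul(-2, -1)) = Add(-9, 2) = -7)
Mul(Function('J')(Function('t')(4, 5)), Pow(Function('j')(L, -293), -1)) = Mul(-7, Pow(-157, -1)) = Mul(-7, Rational(-1, 157)) = Rational(7, 157)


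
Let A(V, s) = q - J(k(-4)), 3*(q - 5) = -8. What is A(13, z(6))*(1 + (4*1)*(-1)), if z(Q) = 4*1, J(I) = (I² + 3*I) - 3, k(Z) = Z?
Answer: -4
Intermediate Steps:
J(I) = -3 + I² + 3*I
q = 7/3 (q = 5 + (⅓)*(-8) = 5 - 8/3 = 7/3 ≈ 2.3333)
z(Q) = 4
A(V, s) = 4/3 (A(V, s) = 7/3 - (-3 + (-4)² + 3*(-4)) = 7/3 - (-3 + 16 - 12) = 7/3 - 1*1 = 7/3 - 1 = 4/3)
A(13, z(6))*(1 + (4*1)*(-1)) = 4*(1 + (4*1)*(-1))/3 = 4*(1 + 4*(-1))/3 = 4*(1 - 4)/3 = (4/3)*(-3) = -4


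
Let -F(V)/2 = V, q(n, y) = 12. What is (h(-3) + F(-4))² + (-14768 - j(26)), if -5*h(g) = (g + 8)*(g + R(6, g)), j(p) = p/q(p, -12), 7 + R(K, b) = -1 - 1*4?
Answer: -85447/6 ≈ -14241.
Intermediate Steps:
F(V) = -2*V
R(K, b) = -12 (R(K, b) = -7 + (-1 - 1*4) = -7 + (-1 - 4) = -7 - 5 = -12)
j(p) = p/12
h(g) = -(-12 + g)*(8 + g)/5 (h(g) = -(g + 8)*(g - 12)/5 = -(8 + g)*(-12 + g)/5 = -(-12 + g)*(8 + g)/5)
(h(-3) + F(-4))² + (-14768 - j(26)) = ((96/5 - ⅕*(-3)² + (⅘)*(-3)) - 2*(-4))² + (-14768 - 26/12) = ((96/5 - ⅕*9 - 12/5) + 8)² + (-14768 - 1*13/6) = ((96/5 - 9/5 - 12/5) + 8)² + (-14768 - 13/6) = (15 + 8)² - 88621/6 = 23² - 88621/6 = 529 - 88621/6 = -85447/6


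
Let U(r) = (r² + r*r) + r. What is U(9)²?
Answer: 29241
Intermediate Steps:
U(r) = r + 2*r² (U(r) = (r² + r²) + r = 2*r² + r = r + 2*r²)
U(9)² = (9*(1 + 2*9))² = (9*(1 + 18))² = (9*19)² = 171² = 29241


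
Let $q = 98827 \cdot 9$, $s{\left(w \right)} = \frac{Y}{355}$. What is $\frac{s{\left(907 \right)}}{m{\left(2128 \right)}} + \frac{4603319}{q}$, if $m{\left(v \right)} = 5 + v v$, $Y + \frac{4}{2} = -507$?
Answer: $\frac{2466731445323606}{476616361183695} \approx 5.1755$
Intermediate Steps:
$Y = -509$ ($Y = -2 - 507 = -509$)
$s{\left(w \right)} = - \frac{509}{355}$
$q = 889443$
$m{\left(v \right)} = 5 + v^{2}$
$\frac{s{\left(907 \right)}}{m{\left(2128 \right)}} + \frac{4603319}{q} = - \frac{509}{355 \left(5 + 2128^{2}\right)} + \frac{4603319}{889443} = - \frac{509}{355 \left(5 + 4528384\right)} + 4603319 \cdot \frac{1}{889443} = - \frac{509}{355 \cdot 4528389} + \frac{4603319}{889443} = \left(- \frac{509}{355}\right) \frac{1}{4528389} + \frac{4603319}{889443} = - \frac{509}{1607578095} + \frac{4603319}{889443} = \frac{2466731445323606}{476616361183695}$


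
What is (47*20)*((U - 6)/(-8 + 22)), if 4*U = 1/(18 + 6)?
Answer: -135125/336 ≈ -402.16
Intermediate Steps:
U = 1/96 (U = 1/(4*(18 + 6)) = (¼)/24 = (¼)*(1/24) = 1/96 ≈ 0.010417)
(47*20)*((U - 6)/(-8 + 22)) = (47*20)*((1/96 - 6)/(-8 + 22)) = 940*(-575/96/14) = 940*(-575/96*1/14) = 940*(-575/1344) = -135125/336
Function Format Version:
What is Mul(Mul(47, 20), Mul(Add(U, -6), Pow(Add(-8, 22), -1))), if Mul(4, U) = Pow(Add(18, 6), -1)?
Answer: Rational(-135125, 336) ≈ -402.16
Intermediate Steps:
U = Rational(1, 96) (U = Mul(Rational(1, 4), Pow(Add(18, 6), -1)) = Mul(Rational(1, 4), Pow(24, -1)) = Mul(Rational(1, 4), Rational(1, 24)) = Rational(1, 96) ≈ 0.010417)
Mul(Mul(47, 20), Mul(Add(U, -6), Pow(Add(-8, 22), -1))) = Mul(Mul(47, 20), Mul(Add(Rational(1, 96), -6), Pow(Add(-8, 22), -1))) = Mul(940, Mul(Rational(-575, 96), Pow(14, -1))) = Mul(940, Mul(Rational(-575, 96), Rational(1, 14))) = Mul(940, Rational(-575, 1344)) = Rational(-135125, 336)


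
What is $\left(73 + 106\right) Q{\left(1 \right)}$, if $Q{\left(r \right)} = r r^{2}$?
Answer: $179$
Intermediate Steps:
$Q{\left(r \right)} = r^{3}$
$\left(73 + 106\right) Q{\left(1 \right)} = \left(73 + 106\right) 1^{3} = 179 \cdot 1 = 179$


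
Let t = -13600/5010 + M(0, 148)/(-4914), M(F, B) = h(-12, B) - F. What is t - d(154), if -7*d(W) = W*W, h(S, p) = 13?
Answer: 213699361/63126 ≈ 3385.3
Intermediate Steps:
d(W) = -W²/7 (d(W) = -W*W/7 = -W²/7)
M(F, B) = 13 - F
t = -171527/63126 (t = -13600/5010 + (13 - 1*0)/(-4914) = -13600*1/5010 + (13 + 0)*(-1/4914) = -1360/501 + 13*(-1/4914) = -1360/501 - 1/378 = -171527/63126 ≈ -2.7172)
t - d(154) = -171527/63126 - (-1)*154²/7 = -171527/63126 - (-1)*23716/7 = -171527/63126 - 1*(-3388) = -171527/63126 + 3388 = 213699361/63126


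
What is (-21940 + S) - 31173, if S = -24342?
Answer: -77455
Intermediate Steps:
(-21940 + S) - 31173 = (-21940 - 24342) - 31173 = -46282 - 31173 = -77455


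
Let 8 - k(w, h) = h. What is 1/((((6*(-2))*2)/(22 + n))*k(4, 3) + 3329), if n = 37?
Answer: 59/196291 ≈ 0.00030057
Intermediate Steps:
k(w, h) = 8 - h
1/((((6*(-2))*2)/(22 + n))*k(4, 3) + 3329) = 1/((((6*(-2))*2)/(22 + 37))*(8 - 1*3) + 3329) = 1/((-12*2/59)*(8 - 3) + 3329) = 1/(-24*1/59*5 + 3329) = 1/(-24/59*5 + 3329) = 1/(-120/59 + 3329) = 1/(196291/59) = 59/196291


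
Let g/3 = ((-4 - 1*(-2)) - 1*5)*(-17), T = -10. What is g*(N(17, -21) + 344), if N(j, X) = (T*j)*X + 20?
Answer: 1404438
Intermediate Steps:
g = 357 (g = 3*(((-4 - 1*(-2)) - 1*5)*(-17)) = 3*(((-4 + 2) - 5)*(-17)) = 3*((-2 - 5)*(-17)) = 3*(-7*(-17)) = 3*119 = 357)
N(j, X) = 20 - 10*X*j (N(j, X) = (-10*j)*X + 20 = -10*X*j + 20 = 20 - 10*X*j)
g*(N(17, -21) + 344) = 357*((20 - 10*(-21)*17) + 344) = 357*((20 + 3570) + 344) = 357*(3590 + 344) = 357*3934 = 1404438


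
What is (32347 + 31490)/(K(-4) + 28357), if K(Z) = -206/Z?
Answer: 14186/6313 ≈ 2.2471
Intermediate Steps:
(32347 + 31490)/(K(-4) + 28357) = (32347 + 31490)/(-206/(-4) + 28357) = 63837/(-206*(-1/4) + 28357) = 63837/(103/2 + 28357) = 63837/(56817/2) = 63837*(2/56817) = 14186/6313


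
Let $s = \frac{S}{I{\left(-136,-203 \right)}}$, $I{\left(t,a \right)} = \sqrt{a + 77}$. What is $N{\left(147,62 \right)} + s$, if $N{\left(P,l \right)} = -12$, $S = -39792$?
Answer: $-12 + \frac{6632 i \sqrt{14}}{7} \approx -12.0 + 3545.0 i$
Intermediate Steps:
$I{\left(t,a \right)} = \sqrt{77 + a}$
$s = \frac{6632 i \sqrt{14}}{7}$ ($s = - \frac{39792}{\sqrt{77 - 203}} = - \frac{39792}{\sqrt{-126}} = - \frac{39792}{3 i \sqrt{14}} = - 39792 \left(- \frac{i \sqrt{14}}{42}\right) = \frac{6632 i \sqrt{14}}{7} \approx 3545.0 i$)
$N{\left(147,62 \right)} + s = -12 + \frac{6632 i \sqrt{14}}{7}$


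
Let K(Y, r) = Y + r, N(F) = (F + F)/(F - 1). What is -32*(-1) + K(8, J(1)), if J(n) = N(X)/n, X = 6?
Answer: 212/5 ≈ 42.400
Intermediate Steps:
N(F) = 2*F/(-1 + F) (N(F) = (2*F)/(-1 + F) = 2*F/(-1 + F))
J(n) = 12/(5*n) (J(n) = (2*6/(-1 + 6))/n = (2*6/5)/n = (2*6*(⅕))/n = 12/(5*n))
-32*(-1) + K(8, J(1)) = -32*(-1) + (8 + (12/5)/1) = 32 + (8 + (12/5)*1) = 32 + (8 + 12/5) = 32 + 52/5 = 212/5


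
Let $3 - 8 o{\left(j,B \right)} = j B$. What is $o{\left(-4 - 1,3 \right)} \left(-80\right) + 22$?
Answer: $-158$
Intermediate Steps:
$o{\left(j,B \right)} = \frac{3}{8} - \frac{B j}{8}$ ($o{\left(j,B \right)} = \frac{3}{8} - \frac{j B}{8} = \frac{3}{8} - \frac{B j}{8}$)
$o{\left(-4 - 1,3 \right)} \left(-80\right) + 22 = \left(\frac{3}{8} - \frac{3 \left(-4 - 1\right)}{8}\right) \left(-80\right) + 22 = \left(\frac{3}{8} - \frac{3}{8} \left(-5\right)\right) \left(-80\right) + 22 = \left(\frac{3}{8} + \frac{15}{8}\right) \left(-80\right) + 22 = \frac{9}{4} \left(-80\right) + 22 = -180 + 22 = -158$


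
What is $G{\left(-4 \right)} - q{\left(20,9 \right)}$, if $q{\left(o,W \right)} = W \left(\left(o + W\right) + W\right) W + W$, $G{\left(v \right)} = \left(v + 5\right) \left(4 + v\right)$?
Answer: $-3087$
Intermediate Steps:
$G{\left(v \right)} = \left(4 + v\right) \left(5 + v\right)$ ($G{\left(v \right)} = \left(5 + v\right) \left(4 + v\right) = \left(4 + v\right) \left(5 + v\right)$)
$q{\left(o,W \right)} = W + W^{2} \left(o + 2 W\right)$ ($q{\left(o,W \right)} = W \left(\left(W + o\right) + W\right) W + W = W \left(o + 2 W\right) W + W = W^{2} \left(o + 2 W\right) + W = W + W^{2} \left(o + 2 W\right)$)
$G{\left(-4 \right)} - q{\left(20,9 \right)} = \left(20 + \left(-4\right)^{2} + 9 \left(-4\right)\right) - 9 \left(1 + 2 \cdot 9^{2} + 9 \cdot 20\right) = \left(20 + 16 - 36\right) - 9 \left(1 + 2 \cdot 81 + 180\right) = 0 - 9 \left(1 + 162 + 180\right) = 0 - 9 \cdot 343 = 0 - 3087 = -3087$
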